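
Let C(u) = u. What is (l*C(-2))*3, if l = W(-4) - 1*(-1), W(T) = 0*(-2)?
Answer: -6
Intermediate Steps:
W(T) = 0
l = 1 (l = 0 - 1*(-1) = 0 + 1 = 1)
(l*C(-2))*3 = (1*(-2))*3 = -2*3 = -6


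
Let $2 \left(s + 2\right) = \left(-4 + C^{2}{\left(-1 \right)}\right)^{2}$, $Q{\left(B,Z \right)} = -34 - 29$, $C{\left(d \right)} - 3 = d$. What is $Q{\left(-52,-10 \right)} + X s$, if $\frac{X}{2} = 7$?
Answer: $-91$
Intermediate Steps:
$X = 14$ ($X = 2 \cdot 7 = 14$)
$C{\left(d \right)} = 3 + d$
$Q{\left(B,Z \right)} = -63$
$s = -2$ ($s = -2 + \frac{\left(-4 + \left(3 - 1\right)^{2}\right)^{2}}{2} = -2 + \frac{\left(-4 + 2^{2}\right)^{2}}{2} = -2 + \frac{\left(-4 + 4\right)^{2}}{2} = -2 + \frac{0^{2}}{2} = -2 + \frac{1}{2} \cdot 0 = -2 + 0 = -2$)
$Q{\left(-52,-10 \right)} + X s = -63 + 14 \left(-2\right) = -63 - 28 = -91$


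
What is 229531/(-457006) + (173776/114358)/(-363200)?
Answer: -297925295983383/593177015879800 ≈ -0.50225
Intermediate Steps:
229531/(-457006) + (173776/114358)/(-363200) = 229531*(-1/457006) + (173776*(1/114358))*(-1/363200) = -229531/457006 + (86888/57179)*(-1/363200) = -229531/457006 - 10861/2595926600 = -297925295983383/593177015879800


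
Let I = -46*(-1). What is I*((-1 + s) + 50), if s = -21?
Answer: 1288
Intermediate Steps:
I = 46
I*((-1 + s) + 50) = 46*((-1 - 21) + 50) = 46*(-22 + 50) = 46*28 = 1288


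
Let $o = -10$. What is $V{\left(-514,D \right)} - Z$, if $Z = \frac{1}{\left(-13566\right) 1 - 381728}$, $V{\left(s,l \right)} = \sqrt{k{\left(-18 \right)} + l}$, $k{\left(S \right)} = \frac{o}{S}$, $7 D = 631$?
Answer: $\frac{1}{395294} + \frac{\sqrt{39998}}{21} \approx 9.5236$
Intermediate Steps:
$D = \frac{631}{7}$ ($D = \frac{1}{7} \cdot 631 = \frac{631}{7} \approx 90.143$)
$k{\left(S \right)} = - \frac{10}{S}$
$V{\left(s,l \right)} = \sqrt{\frac{5}{9} + l}$ ($V{\left(s,l \right)} = \sqrt{- \frac{10}{-18} + l} = \sqrt{\left(-10\right) \left(- \frac{1}{18}\right) + l} = \sqrt{\frac{5}{9} + l}$)
$Z = - \frac{1}{395294}$ ($Z = \frac{1}{-13566 - 381728} = \frac{1}{-395294} = - \frac{1}{395294} \approx -2.5298 \cdot 10^{-6}$)
$V{\left(-514,D \right)} - Z = \frac{\sqrt{5 + 9 \cdot \frac{631}{7}}}{3} - - \frac{1}{395294} = \frac{\sqrt{5 + \frac{5679}{7}}}{3} + \frac{1}{395294} = \frac{\sqrt{\frac{5714}{7}}}{3} + \frac{1}{395294} = \frac{\frac{1}{7} \sqrt{39998}}{3} + \frac{1}{395294} = \frac{\sqrt{39998}}{21} + \frac{1}{395294} = \frac{1}{395294} + \frac{\sqrt{39998}}{21}$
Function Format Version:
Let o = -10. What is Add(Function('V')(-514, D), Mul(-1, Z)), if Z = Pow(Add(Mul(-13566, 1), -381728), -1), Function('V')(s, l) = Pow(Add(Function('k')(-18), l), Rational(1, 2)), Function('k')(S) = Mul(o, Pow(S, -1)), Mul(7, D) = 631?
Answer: Add(Rational(1, 395294), Mul(Rational(1, 21), Pow(39998, Rational(1, 2)))) ≈ 9.5236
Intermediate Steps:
D = Rational(631, 7) (D = Mul(Rational(1, 7), 631) = Rational(631, 7) ≈ 90.143)
Function('k')(S) = Mul(-10, Pow(S, -1))
Function('V')(s, l) = Pow(Add(Rational(5, 9), l), Rational(1, 2)) (Function('V')(s, l) = Pow(Add(Mul(-10, Pow(-18, -1)), l), Rational(1, 2)) = Pow(Add(Mul(-10, Rational(-1, 18)), l), Rational(1, 2)) = Pow(Add(Rational(5, 9), l), Rational(1, 2)))
Z = Rational(-1, 395294) (Z = Pow(Add(-13566, -381728), -1) = Pow(-395294, -1) = Rational(-1, 395294) ≈ -2.5298e-6)
Add(Function('V')(-514, D), Mul(-1, Z)) = Add(Mul(Rational(1, 3), Pow(Add(5, Mul(9, Rational(631, 7))), Rational(1, 2))), Mul(-1, Rational(-1, 395294))) = Add(Mul(Rational(1, 3), Pow(Add(5, Rational(5679, 7)), Rational(1, 2))), Rational(1, 395294)) = Add(Mul(Rational(1, 3), Pow(Rational(5714, 7), Rational(1, 2))), Rational(1, 395294)) = Add(Mul(Rational(1, 3), Mul(Rational(1, 7), Pow(39998, Rational(1, 2)))), Rational(1, 395294)) = Add(Mul(Rational(1, 21), Pow(39998, Rational(1, 2))), Rational(1, 395294)) = Add(Rational(1, 395294), Mul(Rational(1, 21), Pow(39998, Rational(1, 2))))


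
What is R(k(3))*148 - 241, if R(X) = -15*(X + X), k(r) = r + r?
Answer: -26881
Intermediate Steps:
k(r) = 2*r
R(X) = -30*X
R(k(3))*148 - 241 = -60*3*148 - 241 = -30*6*148 - 241 = -180*148 - 241 = -26640 - 241 = -26881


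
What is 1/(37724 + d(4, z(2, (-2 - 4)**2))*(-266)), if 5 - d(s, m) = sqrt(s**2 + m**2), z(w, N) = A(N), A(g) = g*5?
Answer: -18197/484551630 + 266*sqrt(2026)/242275815 ≈ 1.1864e-5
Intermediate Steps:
A(g) = 5*g
z(w, N) = 5*N
d(s, m) = 5 - sqrt(m**2 + s**2) (d(s, m) = 5 - sqrt(s**2 + m**2) = 5 - sqrt(m**2 + s**2))
1/(37724 + d(4, z(2, (-2 - 4)**2))*(-266)) = 1/(37724 + (5 - sqrt((5*(-2 - 4)**2)**2 + 4**2))*(-266)) = 1/(37724 + (5 - sqrt((5*(-6)**2)**2 + 16))*(-266)) = 1/(37724 + (5 - sqrt((5*36)**2 + 16))*(-266)) = 1/(37724 + (5 - sqrt(180**2 + 16))*(-266)) = 1/(37724 + (5 - sqrt(32400 + 16))*(-266)) = 1/(37724 + (5 - sqrt(32416))*(-266)) = 1/(37724 + (5 - 4*sqrt(2026))*(-266)) = 1/(37724 + (-1330 + 1064*sqrt(2026))) = 1/(36394 + 1064*sqrt(2026))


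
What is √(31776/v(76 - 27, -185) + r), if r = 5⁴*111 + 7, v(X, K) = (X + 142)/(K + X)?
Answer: √1705711366/191 ≈ 216.23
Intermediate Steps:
v(X, K) = (142 + X)/(K + X)
r = 69382 (r = 625*111 + 7 = 69375 + 7 = 69382)
√(31776/v(76 - 27, -185) + r) = √(31776/(((142 + (76 - 27))/(-185 + (76 - 27)))) + 69382) = √(31776/(((142 + 49)/(-185 + 49))) + 69382) = √(31776/((191/(-136))) + 69382) = √(31776/((-1/136*191)) + 69382) = √(31776/(-191/136) + 69382) = √(31776*(-136/191) + 69382) = √(-4321536/191 + 69382) = √(8930426/191) = √1705711366/191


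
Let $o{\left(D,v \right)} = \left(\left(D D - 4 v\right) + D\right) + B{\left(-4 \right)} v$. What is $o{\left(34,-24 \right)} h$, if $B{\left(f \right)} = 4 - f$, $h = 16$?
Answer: $17504$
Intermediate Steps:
$o{\left(D,v \right)} = D + D^{2} + 4 v$ ($o{\left(D,v \right)} = \left(\left(D D - 4 v\right) + D\right) + \left(4 - -4\right) v = \left(\left(D^{2} - 4 v\right) + D\right) + \left(4 + 4\right) v = \left(D + D^{2} - 4 v\right) + 8 v = D + D^{2} + 4 v$)
$o{\left(34,-24 \right)} h = \left(34 + 34^{2} + 4 \left(-24\right)\right) 16 = \left(34 + 1156 - 96\right) 16 = 1094 \cdot 16 = 17504$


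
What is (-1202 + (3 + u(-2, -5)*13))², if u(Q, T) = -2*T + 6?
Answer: 982081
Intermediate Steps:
u(Q, T) = 6 - 2*T
(-1202 + (3 + u(-2, -5)*13))² = (-1202 + (3 + (6 - 2*(-5))*13))² = (-1202 + (3 + (6 + 10)*13))² = (-1202 + (3 + 16*13))² = (-1202 + (3 + 208))² = (-1202 + 211)² = (-991)² = 982081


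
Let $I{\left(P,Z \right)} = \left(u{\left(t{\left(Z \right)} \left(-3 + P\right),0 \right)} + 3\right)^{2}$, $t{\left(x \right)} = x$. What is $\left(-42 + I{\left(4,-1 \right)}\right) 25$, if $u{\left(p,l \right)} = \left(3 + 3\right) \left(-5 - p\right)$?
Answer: $9975$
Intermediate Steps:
$u{\left(p,l \right)} = -30 - 6 p$ ($u{\left(p,l \right)} = 6 \left(-5 - p\right) = -30 - 6 p$)
$I{\left(P,Z \right)} = \left(-27 - 6 Z \left(-3 + P\right)\right)^{2}$ ($I{\left(P,Z \right)} = \left(\left(-30 - 6 Z \left(-3 + P\right)\right) + 3\right)^{2} = \left(-27 - 6 Z \left(-3 + P\right)\right)^{2}$)
$\left(-42 + I{\left(4,-1 \right)}\right) 25 = \left(-42 + 9 \left(9 + 2 \left(-1\right) \left(-3 + 4\right)\right)^{2}\right) 25 = \left(-42 + 9 \left(9 + 2 \left(-1\right) 1\right)^{2}\right) 25 = \left(-42 + 9 \left(9 - 2\right)^{2}\right) 25 = \left(-42 + 9 \cdot 7^{2}\right) 25 = \left(-42 + 9 \cdot 49\right) 25 = \left(-42 + 441\right) 25 = 399 \cdot 25 = 9975$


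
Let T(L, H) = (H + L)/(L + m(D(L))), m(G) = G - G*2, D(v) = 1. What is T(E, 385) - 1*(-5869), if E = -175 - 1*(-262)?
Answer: 252603/43 ≈ 5874.5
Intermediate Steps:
m(G) = -G (m(G) = G - 2*G = -G)
E = 87 (E = -175 + 262 = 87)
T(L, H) = (H + L)/(-1 + L) (T(L, H) = (H + L)/(L - 1*1) = (H + L)/(L - 1) = (H + L)/(-1 + L))
T(E, 385) - 1*(-5869) = (385 + 87)/(-1 + 87) - 1*(-5869) = 472/86 + 5869 = (1/86)*472 + 5869 = 236/43 + 5869 = 252603/43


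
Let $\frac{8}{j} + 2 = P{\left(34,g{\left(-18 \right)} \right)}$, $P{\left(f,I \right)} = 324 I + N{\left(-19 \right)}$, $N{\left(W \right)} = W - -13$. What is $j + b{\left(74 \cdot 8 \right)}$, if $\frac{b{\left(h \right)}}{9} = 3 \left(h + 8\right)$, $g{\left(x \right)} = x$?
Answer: $\frac{11825999}{730} \approx 16200.0$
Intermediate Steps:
$N{\left(W \right)} = 13 + W$ ($N{\left(W \right)} = W + 13 = 13 + W$)
$P{\left(f,I \right)} = -6 + 324 I$ ($P{\left(f,I \right)} = 324 I + \left(13 - 19\right) = 324 I - 6 = -6 + 324 I$)
$j = - \frac{1}{730}$ ($j = \frac{8}{-2 + \left(-6 + 324 \left(-18\right)\right)} = \frac{8}{-2 - 5838} = \frac{8}{-5840} = 8 \left(- \frac{1}{5840}\right) = - \frac{1}{730} \approx -0.0013699$)
$b{\left(h \right)} = 216 + 27 h$ ($b{\left(h \right)} = 9 \cdot 3 \left(h + 8\right) = 9 \cdot 3 \left(8 + h\right) = 9 \left(24 + 3 h\right) = 216 + 27 h$)
$j + b{\left(74 \cdot 8 \right)} = - \frac{1}{730} + \left(216 + 27 \cdot 74 \cdot 8\right) = - \frac{1}{730} + \left(216 + 27 \cdot 592\right) = - \frac{1}{730} + \left(216 + 15984\right) = - \frac{1}{730} + 16200 = \frac{11825999}{730}$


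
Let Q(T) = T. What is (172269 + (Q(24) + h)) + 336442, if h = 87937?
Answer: 596672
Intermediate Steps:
(172269 + (Q(24) + h)) + 336442 = (172269 + (24 + 87937)) + 336442 = (172269 + 87961) + 336442 = 260230 + 336442 = 596672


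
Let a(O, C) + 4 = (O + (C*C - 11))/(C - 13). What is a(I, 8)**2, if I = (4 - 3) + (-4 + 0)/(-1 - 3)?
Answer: 225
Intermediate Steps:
I = 2 (I = 1 - 4/(-4) = 1 - 4*(-1/4) = 1 + 1 = 2)
a(O, C) = -4 + (-11 + O + C**2)/(-13 + C) (a(O, C) = -4 + (O + (C*C - 11))/(C - 13) = -4 + (O + (C**2 - 11))/(-13 + C) = -4 + (O + (-11 + C**2))/(-13 + C) = -4 + (-11 + O + C**2)/(-13 + C))
a(I, 8)**2 = ((41 + 2 + 8**2 - 4*8)/(-13 + 8))**2 = ((41 + 2 + 64 - 32)/(-5))**2 = (-1/5*75)**2 = (-15)**2 = 225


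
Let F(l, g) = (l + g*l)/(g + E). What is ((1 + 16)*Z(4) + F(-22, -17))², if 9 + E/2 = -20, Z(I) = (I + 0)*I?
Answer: 401922304/5625 ≈ 71453.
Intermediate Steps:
Z(I) = I² (Z(I) = I*I = I²)
E = -58 (E = -18 + 2*(-20) = -18 - 40 = -58)
F(l, g) = (l + g*l)/(-58 + g) (F(l, g) = (l + g*l)/(g - 58) = (l + g*l)/(-58 + g))
((1 + 16)*Z(4) + F(-22, -17))² = ((1 + 16)*4² - 22*(1 - 17)/(-58 - 17))² = (17*16 - 22*(-16)/(-75))² = (272 - 22*(-1/75)*(-16))² = (272 - 352/75)² = (20048/75)² = 401922304/5625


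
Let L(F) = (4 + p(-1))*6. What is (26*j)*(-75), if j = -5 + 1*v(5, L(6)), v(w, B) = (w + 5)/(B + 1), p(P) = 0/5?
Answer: 8970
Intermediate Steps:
p(P) = 0 (p(P) = 0*(⅕) = 0)
L(F) = 24 (L(F) = (4 + 0)*6 = 4*6 = 24)
v(w, B) = (5 + w)/(1 + B)
j = -23/5 (j = -5 + 1*((5 + 5)/(1 + 24)) = -5 + 1*(10/25) = -5 + 1*((1/25)*10) = -5 + 1*(⅖) = -5 + ⅖ = -23/5 ≈ -4.6000)
(26*j)*(-75) = (26*(-23/5))*(-75) = -598/5*(-75) = 8970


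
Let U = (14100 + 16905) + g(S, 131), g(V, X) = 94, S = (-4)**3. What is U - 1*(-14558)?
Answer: 45657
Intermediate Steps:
S = -64
U = 31099 (U = (14100 + 16905) + 94 = 31005 + 94 = 31099)
U - 1*(-14558) = 31099 - 1*(-14558) = 31099 + 14558 = 45657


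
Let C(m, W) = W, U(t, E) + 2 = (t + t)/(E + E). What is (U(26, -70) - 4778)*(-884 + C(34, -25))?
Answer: 152087517/35 ≈ 4.3454e+6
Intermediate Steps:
U(t, E) = -2 + t/E (U(t, E) = -2 + (t + t)/(E + E) = -2 + (2*t)/((2*E)) = -2 + (2*t)*(1/(2*E)) = -2 + t/E)
(U(26, -70) - 4778)*(-884 + C(34, -25)) = ((-2 + 26/(-70)) - 4778)*(-884 - 25) = ((-2 + 26*(-1/70)) - 4778)*(-909) = ((-2 - 13/35) - 4778)*(-909) = (-83/35 - 4778)*(-909) = -167313/35*(-909) = 152087517/35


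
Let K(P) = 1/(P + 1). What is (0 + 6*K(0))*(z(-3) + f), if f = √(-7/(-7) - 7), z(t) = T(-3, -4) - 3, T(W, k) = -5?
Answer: -48 + 6*I*√6 ≈ -48.0 + 14.697*I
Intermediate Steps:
K(P) = 1/(1 + P)
z(t) = -8 (z(t) = -5 - 3 = -8)
f = I*√6 (f = √(-7*(-⅐) - 7) = √(1 - 7) = √(-6) = I*√6 ≈ 2.4495*I)
(0 + 6*K(0))*(z(-3) + f) = (0 + 6/(1 + 0))*(-8 + I*√6) = (0 + 6/1)*(-8 + I*√6) = (0 + 6*1)*(-8 + I*√6) = (0 + 6)*(-8 + I*√6) = 6*(-8 + I*√6) = -48 + 6*I*√6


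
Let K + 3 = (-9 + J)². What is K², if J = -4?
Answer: 27556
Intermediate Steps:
K = 166 (K = -3 + (-9 - 4)² = -3 + (-13)² = -3 + 169 = 166)
K² = 166² = 27556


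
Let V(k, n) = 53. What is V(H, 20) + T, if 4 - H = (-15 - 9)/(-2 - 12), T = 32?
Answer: 85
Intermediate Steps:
H = 16/7 (H = 4 - (-15 - 9)/(-2 - 12) = 4 - (-24)/(-14) = 4 - (-24)*(-1)/14 = 4 - 1*12/7 = 4 - 12/7 = 16/7 ≈ 2.2857)
V(H, 20) + T = 53 + 32 = 85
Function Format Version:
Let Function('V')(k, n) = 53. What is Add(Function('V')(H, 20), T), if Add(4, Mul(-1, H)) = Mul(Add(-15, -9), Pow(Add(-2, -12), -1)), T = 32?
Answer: 85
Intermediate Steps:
H = Rational(16, 7) (H = Add(4, Mul(-1, Mul(Add(-15, -9), Pow(Add(-2, -12), -1)))) = Add(4, Mul(-1, Mul(-24, Pow(-14, -1)))) = Add(4, Mul(-1, Mul(-24, Rational(-1, 14)))) = Add(4, Mul(-1, Rational(12, 7))) = Add(4, Rational(-12, 7)) = Rational(16, 7) ≈ 2.2857)
Add(Function('V')(H, 20), T) = Add(53, 32) = 85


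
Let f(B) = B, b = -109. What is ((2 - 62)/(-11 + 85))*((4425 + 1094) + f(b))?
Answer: -162300/37 ≈ -4386.5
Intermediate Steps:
((2 - 62)/(-11 + 85))*((4425 + 1094) + f(b)) = ((2 - 62)/(-11 + 85))*((4425 + 1094) - 109) = (-60/74)*(5519 - 109) = -60*1/74*5410 = -30/37*5410 = -162300/37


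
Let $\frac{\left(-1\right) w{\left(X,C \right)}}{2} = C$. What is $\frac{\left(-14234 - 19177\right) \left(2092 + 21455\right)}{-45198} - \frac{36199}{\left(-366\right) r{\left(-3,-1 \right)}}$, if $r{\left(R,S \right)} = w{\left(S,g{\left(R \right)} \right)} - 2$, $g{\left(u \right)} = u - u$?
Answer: $\frac{10634247623}{612684} \approx 17357.0$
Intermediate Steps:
$g{\left(u \right)} = 0$
$w{\left(X,C \right)} = - 2 C$
$r{\left(R,S \right)} = -2$ ($r{\left(R,S \right)} = \left(-2\right) 0 - 2 = 0 - 2 = -2$)
$\frac{\left(-14234 - 19177\right) \left(2092 + 21455\right)}{-45198} - \frac{36199}{\left(-366\right) r{\left(-3,-1 \right)}} = \frac{\left(-14234 - 19177\right) \left(2092 + 21455\right)}{-45198} - \frac{36199}{\left(-366\right) \left(-2\right)} = \left(-33411\right) 23547 \left(- \frac{1}{45198}\right) - \frac{36199}{732} = \left(-786728817\right) \left(- \frac{1}{45198}\right) - \frac{36199}{732} = \frac{87414313}{5022} - \frac{36199}{732} = \frac{10634247623}{612684}$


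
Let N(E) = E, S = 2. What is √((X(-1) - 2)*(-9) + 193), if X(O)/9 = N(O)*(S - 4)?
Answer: 7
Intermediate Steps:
X(O) = -18*O (X(O) = 9*(O*(2 - 4)) = 9*(O*(-2)) = 9*(-2*O) = -18*O)
√((X(-1) - 2)*(-9) + 193) = √((-18*(-1) - 2)*(-9) + 193) = √((18 - 2)*(-9) + 193) = √(16*(-9) + 193) = √(-144 + 193) = √49 = 7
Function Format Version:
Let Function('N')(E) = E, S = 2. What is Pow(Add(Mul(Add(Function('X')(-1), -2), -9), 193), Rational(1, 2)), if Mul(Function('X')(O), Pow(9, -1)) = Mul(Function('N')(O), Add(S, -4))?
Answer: 7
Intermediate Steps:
Function('X')(O) = Mul(-18, O) (Function('X')(O) = Mul(9, Mul(O, Add(2, -4))) = Mul(9, Mul(O, -2)) = Mul(9, Mul(-2, O)) = Mul(-18, O))
Pow(Add(Mul(Add(Function('X')(-1), -2), -9), 193), Rational(1, 2)) = Pow(Add(Mul(Add(Mul(-18, -1), -2), -9), 193), Rational(1, 2)) = Pow(Add(Mul(Add(18, -2), -9), 193), Rational(1, 2)) = Pow(Add(Mul(16, -9), 193), Rational(1, 2)) = Pow(Add(-144, 193), Rational(1, 2)) = Pow(49, Rational(1, 2)) = 7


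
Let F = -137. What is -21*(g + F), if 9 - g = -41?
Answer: 1827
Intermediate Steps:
g = 50 (g = 9 - 1*(-41) = 9 + 41 = 50)
-21*(g + F) = -21*(50 - 137) = -21*(-87) = 1827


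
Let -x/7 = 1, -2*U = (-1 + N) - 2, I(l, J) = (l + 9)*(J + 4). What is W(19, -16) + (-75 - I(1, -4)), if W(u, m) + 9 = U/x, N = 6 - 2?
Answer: -1175/14 ≈ -83.929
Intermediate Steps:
N = 4
I(l, J) = (4 + J)*(9 + l) (I(l, J) = (9 + l)*(4 + J) = (4 + J)*(9 + l))
U = -½ (U = -((-1 + 4) - 2)/2 = -(3 - 2)/2 = -½*1 = -½ ≈ -0.50000)
x = -7 (x = -7*1 = -7)
W(u, m) = -125/14 (W(u, m) = -9 - ½/(-7) = -9 - ½*(-⅐) = -9 + 1/14 = -125/14)
W(19, -16) + (-75 - I(1, -4)) = -125/14 + (-75 - (36 + 4*1 + 9*(-4) - 4*1)) = -125/14 + (-75 - (36 + 4 - 36 - 4)) = -125/14 + (-75 - 1*0) = -125/14 + (-75 + 0) = -125/14 - 75 = -1175/14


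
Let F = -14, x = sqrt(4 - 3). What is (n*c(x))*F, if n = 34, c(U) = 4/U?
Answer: -1904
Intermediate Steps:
x = 1 (x = sqrt(1) = 1)
(n*c(x))*F = (34*(4/1))*(-14) = (34*(4*1))*(-14) = (34*4)*(-14) = 136*(-14) = -1904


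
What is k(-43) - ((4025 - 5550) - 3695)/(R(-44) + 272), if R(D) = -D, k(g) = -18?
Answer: -117/79 ≈ -1.4810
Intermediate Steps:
k(-43) - ((4025 - 5550) - 3695)/(R(-44) + 272) = -18 - ((4025 - 5550) - 3695)/(-1*(-44) + 272) = -18 - (-1525 - 3695)/(44 + 272) = -18 - (-5220)/316 = -18 - 1*(-1305/79) = -18 + 1305/79 = -117/79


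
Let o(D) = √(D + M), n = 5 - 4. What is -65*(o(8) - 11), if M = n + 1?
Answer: 715 - 65*√10 ≈ 509.45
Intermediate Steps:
n = 1
M = 2 (M = 1 + 1 = 2)
o(D) = √(2 + D) (o(D) = √(D + 2) = √(2 + D))
-65*(o(8) - 11) = -65*(√(2 + 8) - 11) = -65*(√10 - 11) = -65*(-11 + √10) = 715 - 65*√10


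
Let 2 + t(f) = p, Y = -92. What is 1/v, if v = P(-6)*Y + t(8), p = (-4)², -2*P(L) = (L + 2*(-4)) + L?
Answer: -1/906 ≈ -0.0011038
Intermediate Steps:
P(L) = 4 - L (P(L) = -((L + 2*(-4)) + L)/2 = -((L - 8) + L)/2 = -((-8 + L) + L)/2 = -(-8 + 2*L)/2 = 4 - L)
p = 16
t(f) = 14 (t(f) = -2 + 16 = 14)
v = -906 (v = (4 - 1*(-6))*(-92) + 14 = (4 + 6)*(-92) + 14 = 10*(-92) + 14 = -920 + 14 = -906)
1/v = 1/(-906) = -1/906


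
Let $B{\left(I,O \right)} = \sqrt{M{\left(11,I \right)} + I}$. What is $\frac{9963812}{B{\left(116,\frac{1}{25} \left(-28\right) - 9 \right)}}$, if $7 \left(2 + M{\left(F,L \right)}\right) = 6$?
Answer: $\frac{4981906 \sqrt{1407}}{201} \approx 9.2971 \cdot 10^{5}$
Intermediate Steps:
$M{\left(F,L \right)} = - \frac{8}{7}$ ($M{\left(F,L \right)} = -2 + \frac{1}{7} \cdot 6 = -2 + \frac{6}{7} = - \frac{8}{7}$)
$B{\left(I,O \right)} = \sqrt{- \frac{8}{7} + I}$
$\frac{9963812}{B{\left(116,\frac{1}{25} \left(-28\right) - 9 \right)}} = \frac{9963812}{\frac{1}{7} \sqrt{-56 + 49 \cdot 116}} = \frac{9963812}{\frac{1}{7} \sqrt{-56 + 5684}} = \frac{9963812}{\frac{1}{7} \sqrt{5628}} = \frac{9963812}{\frac{1}{7} \cdot 2 \sqrt{1407}} = \frac{9963812}{\frac{2}{7} \sqrt{1407}} = 9963812 \frac{\sqrt{1407}}{402} = \frac{4981906 \sqrt{1407}}{201}$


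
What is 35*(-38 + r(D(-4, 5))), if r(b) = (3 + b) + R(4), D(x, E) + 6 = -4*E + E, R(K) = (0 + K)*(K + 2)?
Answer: -1120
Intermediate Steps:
R(K) = K*(2 + K)
D(x, E) = -6 - 3*E (D(x, E) = -6 + (-4*E + E) = -6 - 3*E)
r(b) = 27 + b (r(b) = (3 + b) + 4*(2 + 4) = (3 + b) + 4*6 = (3 + b) + 24 = 27 + b)
35*(-38 + r(D(-4, 5))) = 35*(-38 + (27 + (-6 - 3*5))) = 35*(-38 + (27 + (-6 - 15))) = 35*(-38 + (27 - 21)) = 35*(-38 + 6) = 35*(-32) = -1120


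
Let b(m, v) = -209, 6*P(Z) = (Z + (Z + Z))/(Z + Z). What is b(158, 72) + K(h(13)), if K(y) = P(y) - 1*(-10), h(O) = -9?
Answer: -795/4 ≈ -198.75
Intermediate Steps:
P(Z) = ¼ (P(Z) = ((Z + (Z + Z))/(Z + Z))/6 = ((Z + 2*Z)/((2*Z)))/6 = ((3*Z)*(1/(2*Z)))/6 = (⅙)*(3/2) = ¼)
K(y) = 41/4 (K(y) = ¼ - 1*(-10) = ¼ + 10 = 41/4)
b(158, 72) + K(h(13)) = -209 + 41/4 = -795/4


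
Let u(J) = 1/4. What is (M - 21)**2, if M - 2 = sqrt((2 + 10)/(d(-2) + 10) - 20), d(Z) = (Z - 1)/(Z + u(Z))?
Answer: (779 - I*sqrt(31898))**2/1681 ≈ 342.02 - 165.53*I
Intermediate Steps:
u(J) = 1/4
d(Z) = (-1 + Z)/(1/4 + Z) (d(Z) = (Z - 1)/(Z + 1/4) = (-1 + Z)/(1/4 + Z))
M = 2 + I*sqrt(31898)/41 (M = 2 + sqrt((2 + 10)/(4*(-1 - 2)/(1 + 4*(-2)) + 10) - 20) = 2 + sqrt(12/(4*(-3)/(1 - 8) + 10) - 20) = 2 + sqrt(12/(4*(-3)/(-7) + 10) - 20) = 2 + sqrt(12/(4*(-1/7)*(-3) + 10) - 20) = 2 + sqrt(12/(12/7 + 10) - 20) = 2 + sqrt(12/(82/7) - 20) = 2 + sqrt(12*(7/82) - 20) = 2 + sqrt(42/41 - 20) = 2 + sqrt(-778/41) = 2 + I*sqrt(31898)/41 ≈ 2.0 + 4.3561*I)
(M - 21)**2 = ((2 + I*sqrt(31898)/41) - 21)**2 = (-19 + I*sqrt(31898)/41)**2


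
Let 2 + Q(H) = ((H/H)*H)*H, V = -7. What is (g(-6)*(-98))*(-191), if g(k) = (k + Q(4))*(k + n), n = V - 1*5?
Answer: -2695392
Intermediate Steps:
Q(H) = -2 + H**2 (Q(H) = -2 + ((H/H)*H)*H = -2 + (1*H)*H = -2 + H*H = -2 + H**2)
n = -12 (n = -7 - 1*5 = -7 - 5 = -12)
g(k) = (-12 + k)*(14 + k) (g(k) = (k + (-2 + 4**2))*(k - 12) = (k + (-2 + 16))*(-12 + k) = (k + 14)*(-12 + k) = (14 + k)*(-12 + k) = (-12 + k)*(14 + k))
(g(-6)*(-98))*(-191) = ((-168 + (-6)**2 + 2*(-6))*(-98))*(-191) = ((-168 + 36 - 12)*(-98))*(-191) = -144*(-98)*(-191) = 14112*(-191) = -2695392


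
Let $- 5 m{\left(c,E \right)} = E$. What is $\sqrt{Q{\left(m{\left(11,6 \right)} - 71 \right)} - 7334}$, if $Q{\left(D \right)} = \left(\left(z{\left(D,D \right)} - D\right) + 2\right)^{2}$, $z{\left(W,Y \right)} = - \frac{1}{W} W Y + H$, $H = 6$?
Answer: $\frac{\sqrt{397294}}{5} \approx 126.06$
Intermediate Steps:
$m{\left(c,E \right)} = - \frac{E}{5}$
$z{\left(W,Y \right)} = 6 - Y$ ($z{\left(W,Y \right)} = - \frac{1}{W} W Y + 6 = - Y + 6 = 6 - Y$)
$Q{\left(D \right)} = \left(8 - 2 D\right)^{2}$ ($Q{\left(D \right)} = \left(\left(\left(6 - D\right) - D\right) + 2\right)^{2} = \left(\left(6 - 2 D\right) + 2\right)^{2} = \left(8 - 2 D\right)^{2}$)
$\sqrt{Q{\left(m{\left(11,6 \right)} - 71 \right)} - 7334} = \sqrt{4 \left(-4 - \frac{361}{5}\right)^{2} - 7334} = \sqrt{4 \left(- \frac{381}{5}\right)^{2} - 7334} = \sqrt{4 \cdot \frac{145161}{25} - 7334} = \sqrt{\frac{580644}{25} - 7334} = \sqrt{\frac{397294}{25}} = \frac{\sqrt{397294}}{5}$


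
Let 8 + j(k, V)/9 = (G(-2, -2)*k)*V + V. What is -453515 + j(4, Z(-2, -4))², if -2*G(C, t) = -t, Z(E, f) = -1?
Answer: -451490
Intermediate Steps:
G(C, t) = t/2 (G(C, t) = -(-1)*t/2 = t/2)
j(k, V) = -72 + 9*V - 9*V*k (j(k, V) = -72 + 9*((((½)*(-2))*k)*V + V) = -72 + 9*((-k)*V + V) = -72 + 9*(-V*k + V) = -72 + 9*(V - V*k) = -72 + (9*V - 9*V*k) = -72 + 9*V - 9*V*k)
-453515 + j(4, Z(-2, -4))² = -453515 + (-72 + 9*(-1) - 9*(-1)*4)² = -453515 + (-72 - 9 + 36)² = -453515 + (-45)² = -453515 + 2025 = -451490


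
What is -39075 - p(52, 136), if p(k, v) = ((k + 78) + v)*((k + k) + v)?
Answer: -102915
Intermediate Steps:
p(k, v) = (v + 2*k)*(78 + k + v) (p(k, v) = ((78 + k) + v)*(2*k + v) = (78 + k + v)*(v + 2*k) = (v + 2*k)*(78 + k + v))
-39075 - p(52, 136) = -39075 - (136² + 2*52² + 78*136 + 156*52 + 3*52*136) = -39075 - (18496 + 2*2704 + 10608 + 8112 + 21216) = -39075 - (18496 + 5408 + 10608 + 8112 + 21216) = -39075 - 1*63840 = -39075 - 63840 = -102915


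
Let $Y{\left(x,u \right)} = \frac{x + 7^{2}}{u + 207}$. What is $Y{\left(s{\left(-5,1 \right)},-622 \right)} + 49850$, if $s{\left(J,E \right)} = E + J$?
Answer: $\frac{4137541}{83} \approx 49850.0$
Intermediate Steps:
$Y{\left(x,u \right)} = \frac{49 + x}{207 + u}$ ($Y{\left(x,u \right)} = \frac{x + 49}{207 + u} = \frac{49 + x}{207 + u}$)
$Y{\left(s{\left(-5,1 \right)},-622 \right)} + 49850 = \frac{49 + \left(1 - 5\right)}{207 - 622} + 49850 = \frac{49 - 4}{-415} + 49850 = \left(- \frac{1}{415}\right) 45 + 49850 = - \frac{9}{83} + 49850 = \frac{4137541}{83}$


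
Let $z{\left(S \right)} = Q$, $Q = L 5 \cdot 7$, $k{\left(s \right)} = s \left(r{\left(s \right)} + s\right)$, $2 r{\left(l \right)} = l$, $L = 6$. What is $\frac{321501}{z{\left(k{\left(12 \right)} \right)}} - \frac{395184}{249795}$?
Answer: $\frac{254686837}{166530} \approx 1529.4$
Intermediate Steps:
$r{\left(l \right)} = \frac{l}{2}$
$k{\left(s \right)} = \frac{3 s^{2}}{2}$ ($k{\left(s \right)} = s \left(\frac{s}{2} + s\right) = s \frac{3 s}{2} = \frac{3 s^{2}}{2}$)
$Q = 210$ ($Q = 6 \cdot 5 \cdot 7 = 30 \cdot 7 = 210$)
$z{\left(S \right)} = 210$
$\frac{321501}{z{\left(k{\left(12 \right)} \right)}} - \frac{395184}{249795} = \frac{321501}{210} - \frac{395184}{249795} = 321501 \cdot \frac{1}{210} - \frac{131728}{83265} = \frac{107167}{70} - \frac{131728}{83265} = \frac{254686837}{166530}$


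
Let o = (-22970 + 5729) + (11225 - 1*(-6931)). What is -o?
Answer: -915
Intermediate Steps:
o = 915 (o = -17241 + (11225 + 6931) = -17241 + 18156 = 915)
-o = -1*915 = -915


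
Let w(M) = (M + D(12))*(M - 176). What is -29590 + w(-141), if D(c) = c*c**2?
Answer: -532669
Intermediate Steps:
D(c) = c**3
w(M) = (-176 + M)*(1728 + M) (w(M) = (M + 12**3)*(M - 176) = (M + 1728)*(-176 + M) = (1728 + M)*(-176 + M) = (-176 + M)*(1728 + M))
-29590 + w(-141) = -29590 + (-304128 + (-141)**2 + 1552*(-141)) = -29590 + (-304128 + 19881 - 218832) = -29590 - 503079 = -532669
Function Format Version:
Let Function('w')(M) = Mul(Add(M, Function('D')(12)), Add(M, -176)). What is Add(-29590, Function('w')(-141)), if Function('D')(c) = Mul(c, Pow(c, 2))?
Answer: -532669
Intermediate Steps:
Function('D')(c) = Pow(c, 3)
Function('w')(M) = Mul(Add(-176, M), Add(1728, M)) (Function('w')(M) = Mul(Add(M, Pow(12, 3)), Add(M, -176)) = Mul(Add(M, 1728), Add(-176, M)) = Mul(Add(1728, M), Add(-176, M)) = Mul(Add(-176, M), Add(1728, M)))
Add(-29590, Function('w')(-141)) = Add(-29590, Add(-304128, Pow(-141, 2), Mul(1552, -141))) = Add(-29590, Add(-304128, 19881, -218832)) = Add(-29590, -503079) = -532669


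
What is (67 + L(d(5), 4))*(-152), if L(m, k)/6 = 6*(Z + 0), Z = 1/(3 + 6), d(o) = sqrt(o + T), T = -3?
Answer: -10792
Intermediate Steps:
d(o) = sqrt(-3 + o) (d(o) = sqrt(o - 3) = sqrt(-3 + o))
Z = 1/9 ≈ 0.11111
L(m, k) = 4 (L(m, k) = 6*(6*(1/9 + 0)) = 6*(6*(1/9)) = 6*(2/3) = 4)
(67 + L(d(5), 4))*(-152) = (67 + 4)*(-152) = 71*(-152) = -10792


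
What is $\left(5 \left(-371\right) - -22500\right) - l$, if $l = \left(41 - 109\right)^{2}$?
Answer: $16021$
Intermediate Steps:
$l = 4624$ ($l = \left(-68\right)^{2} = 4624$)
$\left(5 \left(-371\right) - -22500\right) - l = \left(5 \left(-371\right) - -22500\right) - 4624 = \left(-1855 + 22500\right) - 4624 = 20645 - 4624 = 16021$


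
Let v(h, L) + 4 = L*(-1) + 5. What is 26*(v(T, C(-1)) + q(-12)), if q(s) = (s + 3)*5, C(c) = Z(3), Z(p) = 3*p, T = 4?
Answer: -1378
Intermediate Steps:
C(c) = 9 (C(c) = 3*3 = 9)
q(s) = 15 + 5*s (q(s) = (3 + s)*5 = 15 + 5*s)
v(h, L) = 1 - L (v(h, L) = -4 + (L*(-1) + 5) = -4 + (-L + 5) = -4 + (5 - L) = 1 - L)
26*(v(T, C(-1)) + q(-12)) = 26*((1 - 1*9) + (15 + 5*(-12))) = 26*((1 - 9) + (15 - 60)) = 26*(-8 - 45) = 26*(-53) = -1378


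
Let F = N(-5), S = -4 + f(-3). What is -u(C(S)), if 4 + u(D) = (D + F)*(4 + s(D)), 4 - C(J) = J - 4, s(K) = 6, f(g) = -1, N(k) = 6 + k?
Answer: -136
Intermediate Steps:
S = -5 (S = -4 - 1 = -5)
F = 1 (F = 6 - 5 = 1)
C(J) = 8 - J (C(J) = 4 - (J - 4) = 4 - (-4 + J) = 4 + (4 - J) = 8 - J)
u(D) = 6 + 10*D (u(D) = -4 + (D + 1)*(4 + 6) = -4 + (1 + D)*10 = -4 + (10 + 10*D) = 6 + 10*D)
-u(C(S)) = -(6 + 10*(8 - 1*(-5))) = -(6 + 10*(8 + 5)) = -(6 + 10*13) = -(6 + 130) = -1*136 = -136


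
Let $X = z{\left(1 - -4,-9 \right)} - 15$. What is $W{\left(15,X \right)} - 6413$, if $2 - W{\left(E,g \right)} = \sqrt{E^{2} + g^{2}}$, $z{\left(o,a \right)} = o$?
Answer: $-6411 - 5 \sqrt{13} \approx -6429.0$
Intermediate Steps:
$X = -10$ ($X = \left(1 - -4\right) - 15 = \left(1 + 4\right) - 15 = 5 - 15 = -10$)
$W{\left(E,g \right)} = 2 - \sqrt{E^{2} + g^{2}}$
$W{\left(15,X \right)} - 6413 = \left(2 - \sqrt{15^{2} + \left(-10\right)^{2}}\right) - 6413 = \left(2 - \sqrt{225 + 100}\right) - 6413 = \left(2 - \sqrt{325}\right) - 6413 = \left(2 - 5 \sqrt{13}\right) - 6413 = -6411 - 5 \sqrt{13}$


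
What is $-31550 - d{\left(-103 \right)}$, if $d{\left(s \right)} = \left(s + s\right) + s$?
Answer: $-31241$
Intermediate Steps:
$d{\left(s \right)} = 3 s$ ($d{\left(s \right)} = 2 s + s = 3 s$)
$-31550 - d{\left(-103 \right)} = -31550 - 3 \left(-103\right) = -31550 - -309 = -31550 + 309 = -31241$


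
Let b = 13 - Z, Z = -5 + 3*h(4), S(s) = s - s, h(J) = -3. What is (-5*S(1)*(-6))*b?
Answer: 0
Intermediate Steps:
S(s) = 0
Z = -14 (Z = -5 + 3*(-3) = -5 - 9 = -14)
b = 27 (b = 13 - 1*(-14) = 13 + 14 = 27)
(-5*S(1)*(-6))*b = (-5*0*(-6))*27 = (0*(-6))*27 = 0*27 = 0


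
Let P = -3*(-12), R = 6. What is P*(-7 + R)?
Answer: -36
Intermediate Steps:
P = 36
P*(-7 + R) = 36*(-7 + 6) = 36*(-1) = -36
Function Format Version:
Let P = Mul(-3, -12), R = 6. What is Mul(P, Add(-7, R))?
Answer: -36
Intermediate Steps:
P = 36
Mul(P, Add(-7, R)) = Mul(36, Add(-7, 6)) = Mul(36, -1) = -36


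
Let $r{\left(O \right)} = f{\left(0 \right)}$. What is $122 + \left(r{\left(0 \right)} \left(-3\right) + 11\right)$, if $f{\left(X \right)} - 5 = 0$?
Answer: $118$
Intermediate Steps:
$f{\left(X \right)} = 5$ ($f{\left(X \right)} = 5 + 0 = 5$)
$r{\left(O \right)} = 5$
$122 + \left(r{\left(0 \right)} \left(-3\right) + 11\right) = 122 + \left(5 \left(-3\right) + 11\right) = 122 + \left(-15 + 11\right) = 122 - 4 = 118$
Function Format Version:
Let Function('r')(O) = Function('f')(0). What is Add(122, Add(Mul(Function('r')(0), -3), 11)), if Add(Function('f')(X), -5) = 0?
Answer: 118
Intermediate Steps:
Function('f')(X) = 5 (Function('f')(X) = Add(5, 0) = 5)
Function('r')(O) = 5
Add(122, Add(Mul(Function('r')(0), -3), 11)) = Add(122, Add(Mul(5, -3), 11)) = Add(122, Add(-15, 11)) = Add(122, -4) = 118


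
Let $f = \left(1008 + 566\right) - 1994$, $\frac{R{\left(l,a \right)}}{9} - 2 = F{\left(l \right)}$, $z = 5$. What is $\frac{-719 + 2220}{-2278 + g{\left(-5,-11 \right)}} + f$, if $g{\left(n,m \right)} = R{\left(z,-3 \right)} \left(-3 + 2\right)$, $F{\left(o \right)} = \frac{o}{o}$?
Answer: $- \frac{969601}{2305} \approx -420.65$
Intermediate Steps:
$F{\left(o \right)} = 1$
$R{\left(l,a \right)} = 27$ ($R{\left(l,a \right)} = 18 + 9 \cdot 1 = 18 + 9 = 27$)
$g{\left(n,m \right)} = -27$ ($g{\left(n,m \right)} = 27 \left(-3 + 2\right) = 27 \left(-1\right) = -27$)
$f = -420$ ($f = 1574 - 1994 = -420$)
$\frac{-719 + 2220}{-2278 + g{\left(-5,-11 \right)}} + f = \frac{-719 + 2220}{-2278 - 27} - 420 = \frac{1501}{-2305} - 420 = 1501 \left(- \frac{1}{2305}\right) - 420 = - \frac{1501}{2305} - 420 = - \frac{969601}{2305}$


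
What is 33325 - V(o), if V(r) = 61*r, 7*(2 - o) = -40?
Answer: 229981/7 ≈ 32854.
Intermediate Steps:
o = 54/7 (o = 2 - 1/7*(-40) = 2 + 40/7 = 54/7 ≈ 7.7143)
33325 - V(o) = 33325 - 61*54/7 = 33325 - 1*3294/7 = 33325 - 3294/7 = 229981/7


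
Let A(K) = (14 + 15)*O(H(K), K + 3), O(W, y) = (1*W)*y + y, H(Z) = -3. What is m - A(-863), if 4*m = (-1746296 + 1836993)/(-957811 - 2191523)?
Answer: -628355210377/12597336 ≈ -49880.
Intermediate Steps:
O(W, y) = y + W*y (O(W, y) = W*y + y = y + W*y)
m = -90697/12597336 (m = ((-1746296 + 1836993)/(-957811 - 2191523))/4 = (90697/(-3149334))/4 = (90697*(-1/3149334))/4 = (¼)*(-90697/3149334) = -90697/12597336 ≈ -0.0071997)
A(K) = -174 - 58*K (A(K) = (14 + 15)*((K + 3)*(1 - 3)) = 29*((3 + K)*(-2)) = 29*(-6 - 2*K) = -174 - 58*K)
m - A(-863) = -90697/12597336 - (-174 - 58*(-863)) = -90697/12597336 - (-174 + 50054) = -90697/12597336 - 1*49880 = -90697/12597336 - 49880 = -628355210377/12597336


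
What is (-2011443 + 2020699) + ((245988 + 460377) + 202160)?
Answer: 917781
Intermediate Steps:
(-2011443 + 2020699) + ((245988 + 460377) + 202160) = 9256 + (706365 + 202160) = 9256 + 908525 = 917781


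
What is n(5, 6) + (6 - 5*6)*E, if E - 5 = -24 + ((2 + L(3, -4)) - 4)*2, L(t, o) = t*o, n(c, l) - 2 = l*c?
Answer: 1160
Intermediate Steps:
n(c, l) = 2 + c*l (n(c, l) = 2 + l*c = 2 + c*l)
L(t, o) = o*t
E = -47 (E = 5 + (-24 + ((2 - 4*3) - 4)*2) = 5 + (-24 + ((2 - 12) - 4)*2) = 5 + (-24 + (-10 - 4)*2) = 5 + (-24 - 14*2) = 5 + (-24 - 28) = 5 - 52 = -47)
n(5, 6) + (6 - 5*6)*E = (2 + 5*6) + (6 - 5*6)*(-47) = (2 + 30) + (6 - 30)*(-47) = 32 - 24*(-47) = 32 + 1128 = 1160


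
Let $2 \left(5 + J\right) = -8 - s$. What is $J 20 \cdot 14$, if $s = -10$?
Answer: $-1120$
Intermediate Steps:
$J = -4$ ($J = -5 + \frac{-8 - -10}{2} = -5 + \frac{-8 + 10}{2} = -5 + \frac{1}{2} \cdot 2 = -5 + 1 = -4$)
$J 20 \cdot 14 = \left(-4\right) 20 \cdot 14 = \left(-80\right) 14 = -1120$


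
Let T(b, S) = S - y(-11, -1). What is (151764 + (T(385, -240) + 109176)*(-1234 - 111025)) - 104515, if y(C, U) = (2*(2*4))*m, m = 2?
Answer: -12225406887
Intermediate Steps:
y(C, U) = 32 (y(C, U) = (2*(2*4))*2 = (2*8)*2 = 16*2 = 32)
T(b, S) = -32 + S (T(b, S) = S - 1*32 = S - 32 = -32 + S)
(151764 + (T(385, -240) + 109176)*(-1234 - 111025)) - 104515 = (151764 + ((-32 - 240) + 109176)*(-1234 - 111025)) - 104515 = (151764 + (-272 + 109176)*(-112259)) - 104515 = (151764 + 108904*(-112259)) - 104515 = (151764 - 12225454136) - 104515 = -12225302372 - 104515 = -12225406887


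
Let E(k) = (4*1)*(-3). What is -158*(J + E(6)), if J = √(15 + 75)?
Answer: 1896 - 474*√10 ≈ 397.08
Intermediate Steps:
J = 3*√10 (J = √90 = 3*√10 ≈ 9.4868)
E(k) = -12 (E(k) = 4*(-3) = -12)
-158*(J + E(6)) = -158*(3*√10 - 12) = -158*(-12 + 3*√10) = 1896 - 474*√10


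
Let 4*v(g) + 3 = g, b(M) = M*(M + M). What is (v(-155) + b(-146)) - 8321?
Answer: 68543/2 ≈ 34272.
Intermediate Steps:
b(M) = 2*M² (b(M) = M*(2*M) = 2*M²)
v(g) = -¾ + g/4
(v(-155) + b(-146)) - 8321 = ((-¾ + (¼)*(-155)) + 2*(-146)²) - 8321 = ((-¾ - 155/4) + 2*21316) - 8321 = (-79/2 + 42632) - 8321 = 85185/2 - 8321 = 68543/2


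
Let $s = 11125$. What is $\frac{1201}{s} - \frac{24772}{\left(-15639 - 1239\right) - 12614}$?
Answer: $\frac{77752098}{82024625} \approx 0.94791$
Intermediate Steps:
$\frac{1201}{s} - \frac{24772}{\left(-15639 - 1239\right) - 12614} = \frac{1201}{11125} - \frac{24772}{\left(-15639 - 1239\right) - 12614} = 1201 \cdot \frac{1}{11125} - \frac{24772}{-16878 - 12614} = \frac{1201}{11125} - \frac{24772}{-29492} = \frac{1201}{11125} - - \frac{6193}{7373} = \frac{1201}{11125} + \frac{6193}{7373} = \frac{77752098}{82024625}$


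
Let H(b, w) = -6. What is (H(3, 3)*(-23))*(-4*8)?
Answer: -4416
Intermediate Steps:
(H(3, 3)*(-23))*(-4*8) = (-6*(-23))*(-4*8) = 138*(-32) = -4416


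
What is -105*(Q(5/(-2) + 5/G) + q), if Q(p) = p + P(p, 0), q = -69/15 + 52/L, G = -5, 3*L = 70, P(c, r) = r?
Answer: 1233/2 ≈ 616.50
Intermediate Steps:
L = 70/3 (L = (⅓)*70 = 70/3 ≈ 23.333)
q = -83/35 (q = -69/15 + 52/(70/3) = -69*1/15 + 52*(3/70) = -23/5 + 78/35 = -83/35 ≈ -2.3714)
Q(p) = p (Q(p) = p + 0 = p)
-105*(Q(5/(-2) + 5/G) + q) = -105*((5/(-2) + 5/(-5)) - 83/35) = -105*((5*(-½) + 5*(-⅕)) - 83/35) = -105*((-5/2 - 1) - 83/35) = -105*(-7/2 - 83/35) = -105*(-411/70) = 1233/2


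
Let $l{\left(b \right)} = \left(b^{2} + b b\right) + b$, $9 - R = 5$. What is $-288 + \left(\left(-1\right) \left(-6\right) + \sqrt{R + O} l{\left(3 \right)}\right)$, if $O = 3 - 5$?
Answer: $-282 + 21 \sqrt{2} \approx -252.3$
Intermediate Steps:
$R = 4$ ($R = 9 - 5 = 4$)
$O = -2$
$l{\left(b \right)} = b + 2 b^{2}$ ($l{\left(b \right)} = \left(b^{2} + b^{2}\right) + b = 2 b^{2} + b = b + 2 b^{2}$)
$-288 + \left(\left(-1\right) \left(-6\right) + \sqrt{R + O} l{\left(3 \right)}\right) = -288 - \left(-6 - \sqrt{4 - 2} \cdot 3 \left(1 + 2 \cdot 3\right)\right) = -288 + \left(6 + \sqrt{2} \cdot 3 \left(1 + 6\right)\right) = -288 + \left(6 + \sqrt{2} \cdot 3 \cdot 7\right) = -288 + \left(6 + \sqrt{2} \cdot 21\right) = -288 + \left(6 + 21 \sqrt{2}\right) = -282 + 21 \sqrt{2}$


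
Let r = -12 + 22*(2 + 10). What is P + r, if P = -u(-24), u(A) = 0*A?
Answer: 252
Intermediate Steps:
r = 252 (r = -12 + 22*12 = -12 + 264 = 252)
u(A) = 0
P = 0 (P = -1*0 = 0)
P + r = 0 + 252 = 252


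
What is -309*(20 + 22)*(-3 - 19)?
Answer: 285516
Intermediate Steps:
-309*(20 + 22)*(-3 - 19) = -12978*(-22) = -309*(-924) = 285516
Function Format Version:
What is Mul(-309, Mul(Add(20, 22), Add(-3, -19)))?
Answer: 285516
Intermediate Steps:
Mul(-309, Mul(Add(20, 22), Add(-3, -19))) = Mul(-309, Mul(42, -22)) = Mul(-309, -924) = 285516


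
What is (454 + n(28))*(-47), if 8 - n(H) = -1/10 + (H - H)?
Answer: -217187/10 ≈ -21719.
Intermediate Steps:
n(H) = 81/10 (n(H) = 8 - (-1/10 + (H - H)) = 8 - (-1*1/10 + 0) = 8 - (-1/10 + 0) = 8 - 1*(-1/10) = 8 + 1/10 = 81/10)
(454 + n(28))*(-47) = (454 + 81/10)*(-47) = (4621/10)*(-47) = -217187/10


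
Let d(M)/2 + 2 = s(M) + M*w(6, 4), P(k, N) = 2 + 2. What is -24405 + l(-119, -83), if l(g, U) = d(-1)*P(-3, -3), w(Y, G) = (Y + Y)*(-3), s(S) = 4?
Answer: -24101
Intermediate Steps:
w(Y, G) = -6*Y (w(Y, G) = (2*Y)*(-3) = -6*Y)
P(k, N) = 4
d(M) = 4 - 72*M (d(M) = -4 + 2*(4 + M*(-6*6)) = -4 + 2*(4 + M*(-36)) = -4 + 2*(4 - 36*M) = -4 + (8 - 72*M) = 4 - 72*M)
l(g, U) = 304 (l(g, U) = (4 - 72*(-1))*4 = (4 + 72)*4 = 76*4 = 304)
-24405 + l(-119, -83) = -24405 + 304 = -24101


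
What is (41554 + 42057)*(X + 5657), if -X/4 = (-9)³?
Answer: 716797103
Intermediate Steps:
X = 2916 (X = -4*(-9)³ = -4*(-729) = 2916)
(41554 + 42057)*(X + 5657) = (41554 + 42057)*(2916 + 5657) = 83611*8573 = 716797103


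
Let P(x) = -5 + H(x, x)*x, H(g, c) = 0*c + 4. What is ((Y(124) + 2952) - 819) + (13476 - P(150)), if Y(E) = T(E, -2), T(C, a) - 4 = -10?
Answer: 15008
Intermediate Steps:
H(g, c) = 4 (H(g, c) = 0 + 4 = 4)
P(x) = -5 + 4*x
T(C, a) = -6 (T(C, a) = 4 - 10 = -6)
Y(E) = -6
((Y(124) + 2952) - 819) + (13476 - P(150)) = ((-6 + 2952) - 819) + (13476 - (-5 + 4*150)) = (2946 - 819) + (13476 - (-5 + 600)) = 2127 + (13476 - 1*595) = 2127 + (13476 - 595) = 2127 + 12881 = 15008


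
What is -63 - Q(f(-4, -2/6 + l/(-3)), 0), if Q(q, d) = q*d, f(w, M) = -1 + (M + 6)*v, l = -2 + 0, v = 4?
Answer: -63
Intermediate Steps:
l = -2
f(w, M) = 23 + 4*M (f(w, M) = -1 + (M + 6)*4 = -1 + (6 + M)*4 = -1 + (24 + 4*M) = 23 + 4*M)
Q(q, d) = d*q
-63 - Q(f(-4, -2/6 + l/(-3)), 0) = -63 - 0*(23 + 4*(-2/6 - 2/(-3))) = -63 - 0*(23 + 4*(-2*⅙ - 2*(-⅓))) = -63 - 0*(23 + 4*(-⅓ + ⅔)) = -63 - 0*(23 + 4*(⅓)) = -63 - 0*(23 + 4/3) = -63 - 0*73/3 = -63 - 1*0 = -63 + 0 = -63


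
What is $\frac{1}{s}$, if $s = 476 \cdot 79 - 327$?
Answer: $\frac{1}{37277} \approx 2.6826 \cdot 10^{-5}$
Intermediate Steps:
$s = 37277$ ($s = 37604 - 327 = 37277$)
$\frac{1}{s} = \frac{1}{37277}$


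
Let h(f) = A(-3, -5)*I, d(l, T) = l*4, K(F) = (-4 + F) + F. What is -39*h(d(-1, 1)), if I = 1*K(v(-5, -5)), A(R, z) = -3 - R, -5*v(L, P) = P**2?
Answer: 0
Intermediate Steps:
v(L, P) = -P**2/5
K(F) = -4 + 2*F
d(l, T) = 4*l
I = -14 (I = 1*(-4 + 2*(-1/5*(-5)**2)) = 1*(-4 + 2*(-1/5*25)) = 1*(-4 + 2*(-5)) = 1*(-4 - 10) = 1*(-14) = -14)
h(f) = 0 (h(f) = (-3 - 1*(-3))*(-14) = (-3 + 3)*(-14) = 0*(-14) = 0)
-39*h(d(-1, 1)) = -39*0 = 0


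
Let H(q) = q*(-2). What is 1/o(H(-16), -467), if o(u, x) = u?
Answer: 1/32 ≈ 0.031250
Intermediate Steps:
H(q) = -2*q
1/o(H(-16), -467) = 1/(-2*(-16)) = 1/32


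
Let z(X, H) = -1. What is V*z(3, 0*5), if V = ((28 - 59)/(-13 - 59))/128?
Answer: -31/9216 ≈ -0.0033637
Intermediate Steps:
V = 31/9216 (V = -31/(-72)*(1/128) = -31*(-1/72)*(1/128) = (31/72)*(1/128) = 31/9216 ≈ 0.0033637)
V*z(3, 0*5) = (31/9216)*(-1) = -31/9216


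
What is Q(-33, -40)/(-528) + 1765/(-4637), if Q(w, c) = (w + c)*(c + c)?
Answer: -1750750/153021 ≈ -11.441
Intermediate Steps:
Q(w, c) = 2*c*(c + w) (Q(w, c) = (c + w)*(2*c) = 2*c*(c + w))
Q(-33, -40)/(-528) + 1765/(-4637) = (2*(-40)*(-40 - 33))/(-528) + 1765/(-4637) = (2*(-40)*(-73))*(-1/528) + 1765*(-1/4637) = 5840*(-1/528) - 1765/4637 = -365/33 - 1765/4637 = -1750750/153021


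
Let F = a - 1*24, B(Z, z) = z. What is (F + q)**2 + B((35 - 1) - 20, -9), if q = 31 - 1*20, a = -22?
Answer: 1216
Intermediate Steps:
F = -46 (F = -22 - 1*24 = -22 - 24 = -46)
q = 11 (q = 31 - 20 = 11)
(F + q)**2 + B((35 - 1) - 20, -9) = (-46 + 11)**2 - 9 = (-35)**2 - 9 = 1225 - 9 = 1216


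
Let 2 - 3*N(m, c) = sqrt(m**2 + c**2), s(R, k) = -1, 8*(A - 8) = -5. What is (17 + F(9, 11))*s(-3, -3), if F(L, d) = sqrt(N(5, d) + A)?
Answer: -17 - sqrt(1158 - 48*sqrt(146))/12 ≈ -19.003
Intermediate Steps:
A = 59/8 (A = 8 + (1/8)*(-5) = 8 - 5/8 = 59/8 ≈ 7.3750)
N(m, c) = 2/3 - sqrt(c**2 + m**2)/3 (N(m, c) = 2/3 - sqrt(m**2 + c**2)/3 = 2/3 - sqrt(c**2 + m**2)/3)
F(L, d) = sqrt(193/24 - sqrt(25 + d**2)/3) (F(L, d) = sqrt((2/3 - sqrt(d**2 + 5**2)/3) + 59/8) = sqrt((2/3 - sqrt(d**2 + 25)/3) + 59/8) = sqrt((2/3 - sqrt(25 + d**2)/3) + 59/8) = sqrt(193/24 - sqrt(25 + d**2)/3))
(17 + F(9, 11))*s(-3, -3) = (17 + sqrt(1158 - 48*sqrt(25 + 11**2))/12)*(-1) = (17 + sqrt(1158 - 48*sqrt(25 + 121))/12)*(-1) = (17 + sqrt(1158 - 48*sqrt(146))/12)*(-1) = -17 - sqrt(1158 - 48*sqrt(146))/12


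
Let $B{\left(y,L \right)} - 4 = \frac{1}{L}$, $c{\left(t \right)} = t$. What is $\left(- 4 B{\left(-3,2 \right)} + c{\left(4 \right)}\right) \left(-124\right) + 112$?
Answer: $1848$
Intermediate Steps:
$B{\left(y,L \right)} = 4 + \frac{1}{L}$
$\left(- 4 B{\left(-3,2 \right)} + c{\left(4 \right)}\right) \left(-124\right) + 112 = \left(- 4 \left(4 + \frac{1}{2}\right) + 4\right) \left(-124\right) + 112 = \left(\left(-4\right) \frac{9}{2} + 4\right) \left(-124\right) + 112 = \left(-18 + 4\right) \left(-124\right) + 112 = \left(-14\right) \left(-124\right) + 112 = 1736 + 112 = 1848$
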